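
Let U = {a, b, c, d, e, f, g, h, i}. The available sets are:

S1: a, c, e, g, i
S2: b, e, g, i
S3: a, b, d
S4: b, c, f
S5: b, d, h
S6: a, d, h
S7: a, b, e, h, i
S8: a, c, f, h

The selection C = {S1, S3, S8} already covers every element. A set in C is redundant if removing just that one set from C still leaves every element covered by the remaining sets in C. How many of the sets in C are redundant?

0

Drop S1: e, g, i uncovered — not redundant.
Drop S3: b, d uncovered — not redundant.
Drop S8: f, h uncovered — not redundant.
None of the sets in C is redundant.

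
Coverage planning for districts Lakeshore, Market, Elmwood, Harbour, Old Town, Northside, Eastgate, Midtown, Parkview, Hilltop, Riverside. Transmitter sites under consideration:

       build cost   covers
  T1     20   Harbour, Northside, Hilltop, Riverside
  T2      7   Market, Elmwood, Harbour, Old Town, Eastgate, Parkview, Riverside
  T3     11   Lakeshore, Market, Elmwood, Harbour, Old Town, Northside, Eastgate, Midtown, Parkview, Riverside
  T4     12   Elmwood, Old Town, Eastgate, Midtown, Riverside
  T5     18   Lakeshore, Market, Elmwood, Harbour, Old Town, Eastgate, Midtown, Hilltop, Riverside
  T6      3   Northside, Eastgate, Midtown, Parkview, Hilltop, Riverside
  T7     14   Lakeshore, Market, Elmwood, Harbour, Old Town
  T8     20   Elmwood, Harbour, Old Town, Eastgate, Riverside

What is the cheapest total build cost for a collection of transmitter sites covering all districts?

T3, T6 cover every district at build cost 11 + 3 = 14.
Any cover uses at least 2 transmitter sites; among all covering selections none totals below 14.
Greedy by coverage-per-build cost would pick T6, T2, T3 for 21 — worse than the optimum 14.

14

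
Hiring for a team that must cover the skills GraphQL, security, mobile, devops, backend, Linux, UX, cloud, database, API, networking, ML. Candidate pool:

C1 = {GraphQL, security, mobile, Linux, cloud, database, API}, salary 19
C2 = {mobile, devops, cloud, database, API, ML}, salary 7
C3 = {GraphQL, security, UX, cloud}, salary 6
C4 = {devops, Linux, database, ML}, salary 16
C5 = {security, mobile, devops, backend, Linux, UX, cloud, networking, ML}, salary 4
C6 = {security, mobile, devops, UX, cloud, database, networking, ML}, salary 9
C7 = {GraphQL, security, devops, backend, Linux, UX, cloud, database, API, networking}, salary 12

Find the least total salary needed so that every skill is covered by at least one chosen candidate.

C5, C7 cover every skill at salary 4 + 12 = 16.
Any cover uses at least 2 candidates; among all covering selections none totals below 16.
Greedy by coverage-per-salary would pick C5, C2, C3 for 17 — worse than the optimum 16.

16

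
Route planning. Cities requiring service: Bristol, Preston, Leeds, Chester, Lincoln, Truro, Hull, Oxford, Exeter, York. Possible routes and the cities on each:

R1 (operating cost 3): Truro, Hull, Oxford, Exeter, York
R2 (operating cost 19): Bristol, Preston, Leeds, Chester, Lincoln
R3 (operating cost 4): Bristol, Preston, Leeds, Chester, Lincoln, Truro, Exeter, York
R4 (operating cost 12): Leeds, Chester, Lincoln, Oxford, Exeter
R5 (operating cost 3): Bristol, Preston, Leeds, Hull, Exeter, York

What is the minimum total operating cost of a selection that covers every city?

R1, R3 cover every city at operating cost 3 + 4 = 7.
Any cover uses at least 2 routes; among all covering selections none totals below 7.

7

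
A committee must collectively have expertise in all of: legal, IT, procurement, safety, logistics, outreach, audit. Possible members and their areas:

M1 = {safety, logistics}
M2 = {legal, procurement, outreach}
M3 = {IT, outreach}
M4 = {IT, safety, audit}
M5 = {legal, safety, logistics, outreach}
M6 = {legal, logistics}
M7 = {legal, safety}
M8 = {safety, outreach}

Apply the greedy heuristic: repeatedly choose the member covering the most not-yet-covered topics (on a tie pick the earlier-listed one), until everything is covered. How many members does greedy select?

Pick 1: M5 covers 4 new topics (legal, safety, logistics, outreach).
Pick 2: M4 covers 2 new topics (IT, audit).
Pick 3: M2 covers 1 new topics (procurement).
Greedy uses 3 members.

3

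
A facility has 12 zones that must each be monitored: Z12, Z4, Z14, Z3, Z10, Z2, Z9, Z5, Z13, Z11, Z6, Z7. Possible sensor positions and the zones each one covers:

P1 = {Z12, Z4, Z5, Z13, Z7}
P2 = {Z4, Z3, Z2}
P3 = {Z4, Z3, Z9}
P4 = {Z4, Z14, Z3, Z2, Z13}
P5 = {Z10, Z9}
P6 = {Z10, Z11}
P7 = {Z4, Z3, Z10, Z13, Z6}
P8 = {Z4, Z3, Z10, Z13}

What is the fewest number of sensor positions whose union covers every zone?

P1, P3, P4, P6, P7 together cover {Z12, Z4, Z14, Z3, Z10, Z2, Z9, Z5, Z13, Z11, Z6, Z7} — every zone.
No 4 of the 8 sensor positions cover everything (all 70 size-4 selections fall short), so 5 is minimum.

5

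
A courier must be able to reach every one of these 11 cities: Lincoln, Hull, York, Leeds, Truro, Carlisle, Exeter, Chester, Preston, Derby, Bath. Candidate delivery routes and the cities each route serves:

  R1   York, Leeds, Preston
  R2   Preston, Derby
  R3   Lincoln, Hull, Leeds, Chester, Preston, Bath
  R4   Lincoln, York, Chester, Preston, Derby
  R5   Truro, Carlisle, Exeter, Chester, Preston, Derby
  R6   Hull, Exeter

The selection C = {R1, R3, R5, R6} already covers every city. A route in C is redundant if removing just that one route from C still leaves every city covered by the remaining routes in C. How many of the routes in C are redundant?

Drop R1: York uncovered — not redundant.
Drop R3: Lincoln, Bath uncovered — not redundant.
Drop R5: Truro, Carlisle, Derby uncovered — not redundant.
Drop R6: the rest still cover every city — redundant.
1 redundant: R6.

1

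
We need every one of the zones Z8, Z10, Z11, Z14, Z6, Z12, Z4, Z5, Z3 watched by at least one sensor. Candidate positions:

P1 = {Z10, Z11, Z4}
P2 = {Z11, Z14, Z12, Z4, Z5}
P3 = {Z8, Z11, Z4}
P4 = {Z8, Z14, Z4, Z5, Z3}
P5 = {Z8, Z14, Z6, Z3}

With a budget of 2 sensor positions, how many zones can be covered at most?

Choosing P2, P5 covers {Z8, Z11, Z14, Z6, Z12, Z4, Z5, Z3} — 8 zones.
No choice of 2 sensor positions does better; here Z10 is left uncovered.

8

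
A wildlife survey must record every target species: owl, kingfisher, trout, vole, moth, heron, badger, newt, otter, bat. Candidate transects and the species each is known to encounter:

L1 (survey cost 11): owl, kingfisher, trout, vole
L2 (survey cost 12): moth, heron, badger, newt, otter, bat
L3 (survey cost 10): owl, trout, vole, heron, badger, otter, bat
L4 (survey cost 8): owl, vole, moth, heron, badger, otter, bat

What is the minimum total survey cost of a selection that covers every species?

23

L1, L2 cover every species at survey cost 11 + 12 = 23.
Any cover uses at least 2 transects; among all covering selections none totals below 23.
Greedy by coverage-per-survey cost would pick L4, L1, L2 for 31 — worse than the optimum 23.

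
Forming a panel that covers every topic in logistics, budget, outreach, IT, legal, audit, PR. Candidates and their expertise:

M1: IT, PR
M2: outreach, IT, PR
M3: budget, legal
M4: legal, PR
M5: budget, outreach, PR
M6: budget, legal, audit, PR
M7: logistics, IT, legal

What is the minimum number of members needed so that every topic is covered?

M2, M6, M7 together cover {logistics, budget, outreach, IT, legal, audit, PR} — every topic.
No 2 of the 7 members cover everything (all 21 pairs fall short), so 3 is minimum.

3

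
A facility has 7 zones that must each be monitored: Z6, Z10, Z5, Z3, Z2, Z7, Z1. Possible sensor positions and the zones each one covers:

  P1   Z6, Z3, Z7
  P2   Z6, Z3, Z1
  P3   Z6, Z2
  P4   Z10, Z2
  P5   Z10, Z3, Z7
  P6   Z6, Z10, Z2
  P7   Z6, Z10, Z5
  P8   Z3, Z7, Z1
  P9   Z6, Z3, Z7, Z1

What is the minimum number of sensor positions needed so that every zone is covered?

3

P3, P7, P8 together cover {Z6, Z10, Z5, Z3, Z2, Z7, Z1} — every zone.
No 2 of the 9 sensor positions cover everything (all 36 pairs fall short), so 3 is minimum.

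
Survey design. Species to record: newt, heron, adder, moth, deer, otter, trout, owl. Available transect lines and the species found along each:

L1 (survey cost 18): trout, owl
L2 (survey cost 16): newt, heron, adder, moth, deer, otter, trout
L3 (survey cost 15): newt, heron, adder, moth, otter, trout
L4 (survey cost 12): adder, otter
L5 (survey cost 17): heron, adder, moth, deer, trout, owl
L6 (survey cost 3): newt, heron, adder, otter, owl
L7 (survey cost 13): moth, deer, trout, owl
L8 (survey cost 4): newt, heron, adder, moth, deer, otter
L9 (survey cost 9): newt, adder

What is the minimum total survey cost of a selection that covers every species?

L6, L7 cover every species at survey cost 3 + 13 = 16.
Any cover uses at least 2 transects; among all covering selections none totals below 16.
Greedy by coverage-per-survey cost would pick L6, L8, L7 for 20 — worse than the optimum 16.

16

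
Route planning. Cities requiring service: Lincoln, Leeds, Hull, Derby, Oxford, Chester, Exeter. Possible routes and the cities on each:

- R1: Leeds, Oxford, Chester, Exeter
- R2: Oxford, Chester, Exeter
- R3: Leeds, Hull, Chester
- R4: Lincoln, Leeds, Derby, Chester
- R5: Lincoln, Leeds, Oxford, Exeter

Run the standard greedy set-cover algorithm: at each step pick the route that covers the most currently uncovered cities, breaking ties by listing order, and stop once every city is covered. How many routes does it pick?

3

Pick 1: R1 covers 4 new cities (Leeds, Oxford, Chester, Exeter).
Pick 2: R4 covers 2 new cities (Lincoln, Derby).
Pick 3: R3 covers 1 new cities (Hull).
Greedy uses 3 routes.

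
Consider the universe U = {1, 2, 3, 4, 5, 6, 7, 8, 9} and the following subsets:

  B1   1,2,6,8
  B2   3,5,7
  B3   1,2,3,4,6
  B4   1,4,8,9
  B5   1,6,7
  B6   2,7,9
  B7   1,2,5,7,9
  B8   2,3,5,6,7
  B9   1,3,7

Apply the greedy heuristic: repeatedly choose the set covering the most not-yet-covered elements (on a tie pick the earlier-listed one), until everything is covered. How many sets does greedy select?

3

Pick 1: B3 covers 5 new elements (1, 2, 3, 4, 6).
Pick 2: B7 covers 3 new elements (5, 7, 9).
Pick 3: B1 covers 1 new elements (8).
Greedy uses 3 sets. (The true minimum is 2.)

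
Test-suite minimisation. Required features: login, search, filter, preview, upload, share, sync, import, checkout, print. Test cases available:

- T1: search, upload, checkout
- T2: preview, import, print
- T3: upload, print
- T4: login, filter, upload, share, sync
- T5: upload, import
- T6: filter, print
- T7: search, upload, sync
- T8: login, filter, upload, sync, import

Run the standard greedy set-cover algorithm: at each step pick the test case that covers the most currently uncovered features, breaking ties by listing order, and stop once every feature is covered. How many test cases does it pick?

3

Pick 1: T4 covers 5 new features (login, filter, upload, share, sync).
Pick 2: T2 covers 3 new features (preview, import, print).
Pick 3: T1 covers 2 new features (search, checkout).
Greedy uses 3 test cases.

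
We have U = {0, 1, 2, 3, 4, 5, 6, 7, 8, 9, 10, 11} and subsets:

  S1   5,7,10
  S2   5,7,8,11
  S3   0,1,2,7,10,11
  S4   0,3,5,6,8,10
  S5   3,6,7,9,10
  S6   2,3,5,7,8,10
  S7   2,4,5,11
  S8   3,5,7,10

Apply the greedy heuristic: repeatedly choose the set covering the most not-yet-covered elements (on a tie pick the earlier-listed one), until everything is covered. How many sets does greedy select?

4

Pick 1: S3 covers 6 new elements (0, 1, 2, 7, 10, 11).
Pick 2: S4 covers 4 new elements (3, 5, 6, 8).
Pick 3: S5 covers 1 new elements (9).
Pick 4: S7 covers 1 new elements (4).
Greedy uses 4 sets.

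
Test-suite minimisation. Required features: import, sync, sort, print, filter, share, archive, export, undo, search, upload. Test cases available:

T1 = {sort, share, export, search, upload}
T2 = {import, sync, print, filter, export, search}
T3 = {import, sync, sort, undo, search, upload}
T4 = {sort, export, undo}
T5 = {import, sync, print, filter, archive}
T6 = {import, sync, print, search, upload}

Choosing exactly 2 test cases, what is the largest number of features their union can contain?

10

Choosing T1, T5 covers {import, sync, sort, print, filter, share, archive, export, search, upload} — 10 features.
No choice of 2 test cases does better; here undo is left uncovered.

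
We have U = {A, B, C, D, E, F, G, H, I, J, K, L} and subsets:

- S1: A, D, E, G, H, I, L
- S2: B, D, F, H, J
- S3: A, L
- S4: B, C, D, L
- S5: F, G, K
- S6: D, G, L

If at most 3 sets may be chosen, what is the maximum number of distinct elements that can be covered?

Choosing S1, S2, S4 covers {A, B, C, D, E, F, G, H, I, J, L} — 11 elements.
No choice of 3 sets does better; here K is left uncovered.

11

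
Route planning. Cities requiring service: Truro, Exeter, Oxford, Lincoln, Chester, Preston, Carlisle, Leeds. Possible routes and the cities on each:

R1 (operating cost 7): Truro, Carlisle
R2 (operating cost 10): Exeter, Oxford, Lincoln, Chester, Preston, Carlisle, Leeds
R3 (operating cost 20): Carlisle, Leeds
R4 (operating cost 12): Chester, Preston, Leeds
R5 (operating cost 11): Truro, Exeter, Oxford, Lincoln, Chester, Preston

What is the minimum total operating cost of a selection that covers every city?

R1, R2 cover every city at operating cost 7 + 10 = 17.
Any cover uses at least 2 routes; among all covering selections none totals below 17.

17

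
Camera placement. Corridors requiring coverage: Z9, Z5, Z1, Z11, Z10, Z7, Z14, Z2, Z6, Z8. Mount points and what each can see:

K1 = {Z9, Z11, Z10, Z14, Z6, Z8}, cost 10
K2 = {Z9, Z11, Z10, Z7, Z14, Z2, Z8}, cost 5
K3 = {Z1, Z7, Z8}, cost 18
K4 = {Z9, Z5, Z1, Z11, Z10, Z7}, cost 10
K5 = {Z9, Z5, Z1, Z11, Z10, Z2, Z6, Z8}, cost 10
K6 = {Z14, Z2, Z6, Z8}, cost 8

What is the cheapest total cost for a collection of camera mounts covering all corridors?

15

K2, K5 cover every corridor at cost 5 + 10 = 15.
Any cover uses at least 2 camera mounts; among all covering selections none totals below 15.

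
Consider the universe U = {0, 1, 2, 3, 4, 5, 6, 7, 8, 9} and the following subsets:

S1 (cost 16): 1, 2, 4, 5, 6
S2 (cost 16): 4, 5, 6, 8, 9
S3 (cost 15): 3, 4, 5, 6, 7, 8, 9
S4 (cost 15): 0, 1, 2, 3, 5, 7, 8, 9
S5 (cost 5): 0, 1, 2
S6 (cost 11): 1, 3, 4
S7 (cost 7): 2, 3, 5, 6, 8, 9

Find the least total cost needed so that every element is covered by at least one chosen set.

S3, S5 cover every element at cost 15 + 5 = 20.
Any cover uses at least 2 sets; among all covering selections none totals below 20.

20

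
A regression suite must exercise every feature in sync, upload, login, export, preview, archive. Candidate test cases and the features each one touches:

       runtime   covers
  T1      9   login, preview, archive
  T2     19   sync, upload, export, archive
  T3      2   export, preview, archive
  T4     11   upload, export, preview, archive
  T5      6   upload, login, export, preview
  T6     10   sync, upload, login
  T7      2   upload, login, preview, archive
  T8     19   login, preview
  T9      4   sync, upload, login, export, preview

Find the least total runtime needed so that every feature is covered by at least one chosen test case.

6

T3, T9 cover every feature at runtime 2 + 4 = 6.
Any cover uses at least 2 test cases; among all covering selections none totals below 6.
Greedy by coverage-per-runtime would pick T7, T3, T9 for 8 — worse than the optimum 6.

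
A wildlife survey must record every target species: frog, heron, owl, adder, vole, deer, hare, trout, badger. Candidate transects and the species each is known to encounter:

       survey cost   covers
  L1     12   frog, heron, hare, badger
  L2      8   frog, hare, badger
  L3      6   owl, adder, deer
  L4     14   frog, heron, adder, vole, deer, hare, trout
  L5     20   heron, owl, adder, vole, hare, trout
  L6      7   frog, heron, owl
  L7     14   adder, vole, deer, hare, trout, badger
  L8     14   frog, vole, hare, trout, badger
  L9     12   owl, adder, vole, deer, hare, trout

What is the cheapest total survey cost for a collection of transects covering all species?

21

L6, L7 cover every species at survey cost 7 + 14 = 21.
Any cover uses at least 2 transects; among all covering selections none totals below 21.
Greedy by coverage-per-survey cost would pick L3, L2, L4 for 28 — worse than the optimum 21.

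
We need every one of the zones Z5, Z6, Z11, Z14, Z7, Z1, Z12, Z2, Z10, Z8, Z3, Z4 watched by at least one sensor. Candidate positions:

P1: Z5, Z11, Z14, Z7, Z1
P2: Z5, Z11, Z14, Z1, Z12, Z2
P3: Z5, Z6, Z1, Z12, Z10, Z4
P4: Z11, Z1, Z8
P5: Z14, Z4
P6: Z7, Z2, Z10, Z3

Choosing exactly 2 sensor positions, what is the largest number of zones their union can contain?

9

Choosing P1, P3 covers {Z5, Z6, Z11, Z14, Z7, Z1, Z12, Z10, Z4} — 9 zones.
No choice of 2 sensor positions does better; here Z2, Z8, Z3 are left uncovered.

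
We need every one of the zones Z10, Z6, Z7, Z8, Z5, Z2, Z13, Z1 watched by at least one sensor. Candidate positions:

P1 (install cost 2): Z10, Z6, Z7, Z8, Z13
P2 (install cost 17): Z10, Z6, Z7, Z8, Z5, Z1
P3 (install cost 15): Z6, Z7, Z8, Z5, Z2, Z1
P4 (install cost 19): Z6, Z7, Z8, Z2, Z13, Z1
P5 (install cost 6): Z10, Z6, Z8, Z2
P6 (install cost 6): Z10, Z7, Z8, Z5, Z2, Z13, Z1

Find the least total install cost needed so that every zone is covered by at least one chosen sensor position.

P1, P6 cover every zone at install cost 2 + 6 = 8.
Any cover uses at least 2 sensor positions; among all covering selections none totals below 8.

8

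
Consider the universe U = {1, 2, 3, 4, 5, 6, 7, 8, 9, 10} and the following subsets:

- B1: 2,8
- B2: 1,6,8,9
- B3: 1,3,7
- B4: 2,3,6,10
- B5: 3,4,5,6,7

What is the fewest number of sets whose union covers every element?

3

B2, B4, B5 together cover {1, 2, 3, 4, 5, 6, 7, 8, 9, 10} — every element.
No 2 of the 5 sets cover everything (all 10 pairs fall short), so 3 is minimum.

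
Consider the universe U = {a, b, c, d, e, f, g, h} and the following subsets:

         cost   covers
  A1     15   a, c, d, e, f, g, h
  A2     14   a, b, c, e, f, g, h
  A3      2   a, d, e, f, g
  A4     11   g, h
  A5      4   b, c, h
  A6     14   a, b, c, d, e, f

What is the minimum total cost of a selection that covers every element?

A3, A5 cover every element at cost 2 + 4 = 6.
Any cover uses at least 2 sets; among all covering selections none totals below 6.

6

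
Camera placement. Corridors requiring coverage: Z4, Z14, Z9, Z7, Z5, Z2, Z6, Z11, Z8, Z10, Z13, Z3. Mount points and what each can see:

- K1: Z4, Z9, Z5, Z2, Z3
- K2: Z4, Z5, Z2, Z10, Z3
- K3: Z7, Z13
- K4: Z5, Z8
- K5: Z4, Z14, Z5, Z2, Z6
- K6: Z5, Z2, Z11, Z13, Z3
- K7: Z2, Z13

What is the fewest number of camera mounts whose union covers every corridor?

K1, K2, K3, K4, K5, K6 together cover {Z4, Z14, Z9, Z7, Z5, Z2, Z6, Z11, Z8, Z10, Z13, Z3} — every corridor.
No 5 of the 7 camera mounts cover everything (all 21 size-5 selections fall short), so 6 is minimum.

6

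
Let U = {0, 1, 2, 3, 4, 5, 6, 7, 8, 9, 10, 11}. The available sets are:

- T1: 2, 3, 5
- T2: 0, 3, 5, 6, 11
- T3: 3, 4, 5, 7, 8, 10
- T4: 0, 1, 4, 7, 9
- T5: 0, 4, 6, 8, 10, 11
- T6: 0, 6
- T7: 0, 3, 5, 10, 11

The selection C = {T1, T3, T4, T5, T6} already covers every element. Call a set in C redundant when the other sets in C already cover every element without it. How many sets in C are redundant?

Drop T1: 2 uncovered — not redundant.
Drop T3: the rest still cover every element — redundant.
Drop T4: 1, 9 uncovered — not redundant.
Drop T5: 11 uncovered — not redundant.
Drop T6: the rest still cover every element — redundant.
2 redundant: T3, T6.

2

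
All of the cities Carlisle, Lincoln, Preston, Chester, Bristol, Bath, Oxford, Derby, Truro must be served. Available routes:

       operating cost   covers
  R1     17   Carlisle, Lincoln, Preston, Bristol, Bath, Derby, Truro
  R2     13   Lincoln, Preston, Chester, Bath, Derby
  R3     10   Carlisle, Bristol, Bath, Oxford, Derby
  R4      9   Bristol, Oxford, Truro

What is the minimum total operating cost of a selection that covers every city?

32

R2, R3, R4 cover every city at operating cost 13 + 10 + 9 = 32.
Any cover uses at least 3 routes; among all covering selections none totals below 32.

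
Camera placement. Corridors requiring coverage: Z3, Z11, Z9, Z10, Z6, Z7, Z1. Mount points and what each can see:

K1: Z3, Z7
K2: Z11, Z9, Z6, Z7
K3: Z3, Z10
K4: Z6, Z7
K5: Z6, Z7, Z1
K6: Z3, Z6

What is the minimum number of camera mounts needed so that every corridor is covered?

K2, K3, K5 together cover {Z3, Z11, Z9, Z10, Z6, Z7, Z1} — every corridor.
No 2 of the 6 camera mounts cover everything (all 15 pairs fall short), so 3 is minimum.

3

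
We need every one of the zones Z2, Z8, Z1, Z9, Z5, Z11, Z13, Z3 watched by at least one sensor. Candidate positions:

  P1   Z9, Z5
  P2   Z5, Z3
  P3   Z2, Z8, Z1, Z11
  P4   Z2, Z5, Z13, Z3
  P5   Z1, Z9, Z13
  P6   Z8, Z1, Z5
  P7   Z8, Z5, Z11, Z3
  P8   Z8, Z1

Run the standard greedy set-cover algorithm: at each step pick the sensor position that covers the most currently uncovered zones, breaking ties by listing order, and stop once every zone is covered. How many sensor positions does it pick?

Pick 1: P3 covers 4 new zones (Z2, Z8, Z1, Z11).
Pick 2: P4 covers 3 new zones (Z5, Z13, Z3).
Pick 3: P1 covers 1 new zones (Z9).
Greedy uses 3 sensor positions.

3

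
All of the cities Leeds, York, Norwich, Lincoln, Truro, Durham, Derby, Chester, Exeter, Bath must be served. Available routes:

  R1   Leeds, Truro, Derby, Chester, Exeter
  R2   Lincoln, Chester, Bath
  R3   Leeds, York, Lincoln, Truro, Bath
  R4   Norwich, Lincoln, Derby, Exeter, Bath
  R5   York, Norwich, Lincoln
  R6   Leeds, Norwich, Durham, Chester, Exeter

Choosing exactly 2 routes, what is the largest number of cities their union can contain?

9

Choosing R3, R6 covers {Leeds, York, Norwich, Lincoln, Truro, Durham, Chester, Exeter, Bath} — 9 cities.
No choice of 2 routes does better; here Derby is left uncovered.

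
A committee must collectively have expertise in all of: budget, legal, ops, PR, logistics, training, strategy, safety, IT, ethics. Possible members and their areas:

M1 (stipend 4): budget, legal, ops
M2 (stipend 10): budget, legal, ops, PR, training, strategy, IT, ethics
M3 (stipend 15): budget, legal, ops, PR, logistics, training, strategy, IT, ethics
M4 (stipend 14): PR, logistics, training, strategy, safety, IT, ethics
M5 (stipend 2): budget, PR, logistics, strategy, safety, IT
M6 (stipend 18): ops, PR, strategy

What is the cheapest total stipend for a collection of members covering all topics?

M2, M5 cover every topic at stipend 10 + 2 = 12.
Any cover uses at least 2 members; among all covering selections none totals below 12.
Greedy by coverage-per-stipend would pick M5, M1, M2 for 16 — worse than the optimum 12.

12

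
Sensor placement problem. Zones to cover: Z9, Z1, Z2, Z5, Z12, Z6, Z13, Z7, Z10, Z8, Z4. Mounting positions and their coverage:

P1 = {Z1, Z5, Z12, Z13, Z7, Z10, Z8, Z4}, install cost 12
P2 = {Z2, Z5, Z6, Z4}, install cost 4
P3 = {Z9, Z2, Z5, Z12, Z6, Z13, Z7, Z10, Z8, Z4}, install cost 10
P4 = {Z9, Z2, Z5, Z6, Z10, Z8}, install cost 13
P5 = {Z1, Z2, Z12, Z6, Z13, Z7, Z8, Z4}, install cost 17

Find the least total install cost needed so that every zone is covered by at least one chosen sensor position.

22

P1, P3 cover every zone at install cost 12 + 10 = 22.
Any cover uses at least 2 sensor positions; among all covering selections none totals below 22.
Greedy by coverage-per-install cost would pick P2, P3, P1 for 26 — worse than the optimum 22.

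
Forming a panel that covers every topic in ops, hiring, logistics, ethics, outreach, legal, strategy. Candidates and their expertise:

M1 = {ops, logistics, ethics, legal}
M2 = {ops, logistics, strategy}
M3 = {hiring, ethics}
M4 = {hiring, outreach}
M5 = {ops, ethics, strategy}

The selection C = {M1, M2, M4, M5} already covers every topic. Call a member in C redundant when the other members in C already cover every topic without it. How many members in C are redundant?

Drop M1: legal uncovered — not redundant.
Drop M2: the rest still cover every topic — redundant.
Drop M4: hiring, outreach uncovered — not redundant.
Drop M5: the rest still cover every topic — redundant.
2 redundant: M2, M5.

2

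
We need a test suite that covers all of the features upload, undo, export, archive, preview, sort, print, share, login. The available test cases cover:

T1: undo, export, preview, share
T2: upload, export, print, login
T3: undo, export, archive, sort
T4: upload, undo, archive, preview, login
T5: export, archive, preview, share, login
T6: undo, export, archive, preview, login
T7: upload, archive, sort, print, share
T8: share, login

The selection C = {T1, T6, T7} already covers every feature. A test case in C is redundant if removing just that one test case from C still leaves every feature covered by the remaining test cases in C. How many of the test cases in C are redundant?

Drop T1: the rest still cover every feature — redundant.
Drop T6: login uncovered — not redundant.
Drop T7: upload, sort, print uncovered — not redundant.
1 redundant: T1.

1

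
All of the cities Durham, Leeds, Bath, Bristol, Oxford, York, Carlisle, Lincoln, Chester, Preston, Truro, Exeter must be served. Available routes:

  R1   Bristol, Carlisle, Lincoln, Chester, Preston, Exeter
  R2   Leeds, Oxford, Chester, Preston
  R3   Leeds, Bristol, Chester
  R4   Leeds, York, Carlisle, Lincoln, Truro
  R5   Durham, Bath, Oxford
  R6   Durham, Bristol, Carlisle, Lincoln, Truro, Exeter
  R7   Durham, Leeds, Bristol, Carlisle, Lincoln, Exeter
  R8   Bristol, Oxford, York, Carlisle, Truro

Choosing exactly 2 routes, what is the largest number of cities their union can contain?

10

Choosing R2, R6 covers {Durham, Leeds, Bristol, Oxford, Carlisle, Lincoln, Chester, Preston, Truro, Exeter} — 10 cities.
No choice of 2 routes does better; here Bath, York are left uncovered.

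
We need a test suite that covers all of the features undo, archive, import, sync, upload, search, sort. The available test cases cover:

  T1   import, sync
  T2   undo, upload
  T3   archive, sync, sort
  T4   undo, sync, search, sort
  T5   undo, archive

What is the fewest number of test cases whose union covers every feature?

4

T1, T2, T3, T4 together cover {undo, archive, import, sync, upload, search, sort} — every feature.
No 3 of the 5 test cases cover everything (all 10 triples fall short), so 4 is minimum.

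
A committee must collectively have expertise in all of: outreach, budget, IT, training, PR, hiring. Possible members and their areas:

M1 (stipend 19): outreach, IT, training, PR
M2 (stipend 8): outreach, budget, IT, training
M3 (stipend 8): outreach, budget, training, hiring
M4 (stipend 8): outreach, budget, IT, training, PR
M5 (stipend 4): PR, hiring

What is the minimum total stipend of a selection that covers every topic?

12

M2, M5 cover every topic at stipend 8 + 4 = 12.
Any cover uses at least 2 members; among all covering selections none totals below 12.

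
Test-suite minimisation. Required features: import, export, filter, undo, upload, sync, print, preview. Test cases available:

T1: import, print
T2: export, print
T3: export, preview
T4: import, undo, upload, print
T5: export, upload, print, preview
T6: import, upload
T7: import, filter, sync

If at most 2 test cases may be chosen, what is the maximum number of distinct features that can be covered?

7

Choosing T5, T7 covers {import, export, filter, upload, sync, print, preview} — 7 features.
No choice of 2 test cases does better; here undo is left uncovered.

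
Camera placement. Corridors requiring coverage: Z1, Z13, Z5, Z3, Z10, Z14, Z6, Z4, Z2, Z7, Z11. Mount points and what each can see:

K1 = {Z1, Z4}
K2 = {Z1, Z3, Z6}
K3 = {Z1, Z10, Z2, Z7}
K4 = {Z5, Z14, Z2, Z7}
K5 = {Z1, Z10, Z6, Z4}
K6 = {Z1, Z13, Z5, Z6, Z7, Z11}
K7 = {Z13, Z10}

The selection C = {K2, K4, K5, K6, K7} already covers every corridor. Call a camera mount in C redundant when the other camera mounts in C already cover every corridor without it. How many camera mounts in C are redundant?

1

Drop K2: Z3 uncovered — not redundant.
Drop K4: Z14, Z2 uncovered — not redundant.
Drop K5: Z4 uncovered — not redundant.
Drop K6: Z11 uncovered — not redundant.
Drop K7: the rest still cover every corridor — redundant.
1 redundant: K7.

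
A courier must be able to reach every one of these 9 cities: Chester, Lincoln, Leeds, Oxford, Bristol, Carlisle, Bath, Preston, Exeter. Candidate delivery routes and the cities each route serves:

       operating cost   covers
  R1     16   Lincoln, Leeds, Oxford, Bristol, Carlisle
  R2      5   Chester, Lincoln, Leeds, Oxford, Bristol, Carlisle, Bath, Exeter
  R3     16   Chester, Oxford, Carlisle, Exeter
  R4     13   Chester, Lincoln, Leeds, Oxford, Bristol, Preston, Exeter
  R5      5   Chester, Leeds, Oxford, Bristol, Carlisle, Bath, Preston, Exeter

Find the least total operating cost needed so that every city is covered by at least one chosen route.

R2, R5 cover every city at operating cost 5 + 5 = 10.
Any cover uses at least 2 routes; among all covering selections none totals below 10.

10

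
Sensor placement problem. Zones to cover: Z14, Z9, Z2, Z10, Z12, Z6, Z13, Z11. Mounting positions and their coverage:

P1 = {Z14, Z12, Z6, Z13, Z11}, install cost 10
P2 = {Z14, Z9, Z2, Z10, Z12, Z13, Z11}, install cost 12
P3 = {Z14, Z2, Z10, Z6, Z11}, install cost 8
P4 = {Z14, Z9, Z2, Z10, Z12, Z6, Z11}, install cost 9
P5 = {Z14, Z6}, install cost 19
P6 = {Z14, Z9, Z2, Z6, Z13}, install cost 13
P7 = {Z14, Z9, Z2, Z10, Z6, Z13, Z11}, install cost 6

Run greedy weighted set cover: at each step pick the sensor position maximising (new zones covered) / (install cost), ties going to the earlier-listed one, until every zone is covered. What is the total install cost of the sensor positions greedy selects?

Pick 1: P7 adds 7 new (Z14, Z9, Z2, Z10, Z6, Z13, Z11) at install cost 6 (ratio 7/6).
Pick 2: P4 adds 1 new (Z12) at install cost 9 (ratio 1/9).
Greedy total install cost: 6 + 9 = 15.

15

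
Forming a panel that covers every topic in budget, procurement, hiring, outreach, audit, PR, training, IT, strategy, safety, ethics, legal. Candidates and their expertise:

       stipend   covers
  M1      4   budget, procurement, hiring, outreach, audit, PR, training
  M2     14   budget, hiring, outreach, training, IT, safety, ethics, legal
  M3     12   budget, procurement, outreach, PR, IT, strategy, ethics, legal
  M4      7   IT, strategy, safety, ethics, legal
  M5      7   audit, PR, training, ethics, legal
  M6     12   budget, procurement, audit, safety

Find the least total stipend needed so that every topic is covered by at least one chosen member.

M1, M4 cover every topic at stipend 4 + 7 = 11.
Any cover uses at least 2 members; among all covering selections none totals below 11.

11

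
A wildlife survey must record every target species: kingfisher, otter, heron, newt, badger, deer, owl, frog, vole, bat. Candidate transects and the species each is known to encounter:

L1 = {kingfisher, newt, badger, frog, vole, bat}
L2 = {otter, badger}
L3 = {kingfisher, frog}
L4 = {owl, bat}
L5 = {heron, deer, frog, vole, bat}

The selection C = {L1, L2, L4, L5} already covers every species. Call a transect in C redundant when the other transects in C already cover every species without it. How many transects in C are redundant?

0

Drop L1: kingfisher, newt uncovered — not redundant.
Drop L2: otter uncovered — not redundant.
Drop L4: owl uncovered — not redundant.
Drop L5: heron, deer uncovered — not redundant.
None of the transects in C is redundant.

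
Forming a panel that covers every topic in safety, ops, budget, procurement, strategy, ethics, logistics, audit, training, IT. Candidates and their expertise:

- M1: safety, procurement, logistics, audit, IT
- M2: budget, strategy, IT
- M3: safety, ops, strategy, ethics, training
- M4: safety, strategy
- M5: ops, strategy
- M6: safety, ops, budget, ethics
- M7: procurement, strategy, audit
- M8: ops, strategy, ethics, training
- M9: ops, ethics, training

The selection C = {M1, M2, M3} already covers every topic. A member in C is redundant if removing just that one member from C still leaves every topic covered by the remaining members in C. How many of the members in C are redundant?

0

Drop M1: procurement, logistics, audit uncovered — not redundant.
Drop M2: budget uncovered — not redundant.
Drop M3: ops, ethics, training uncovered — not redundant.
None of the members in C is redundant.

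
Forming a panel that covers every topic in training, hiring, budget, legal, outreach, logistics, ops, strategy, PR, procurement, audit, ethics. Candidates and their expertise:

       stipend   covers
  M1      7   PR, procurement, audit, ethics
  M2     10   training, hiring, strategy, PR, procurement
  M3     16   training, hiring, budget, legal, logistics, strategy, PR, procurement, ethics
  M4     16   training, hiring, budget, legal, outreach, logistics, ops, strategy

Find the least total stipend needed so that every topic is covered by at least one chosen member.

23

M1, M4 cover every topic at stipend 7 + 16 = 23.
Any cover uses at least 2 members; among all covering selections none totals below 23.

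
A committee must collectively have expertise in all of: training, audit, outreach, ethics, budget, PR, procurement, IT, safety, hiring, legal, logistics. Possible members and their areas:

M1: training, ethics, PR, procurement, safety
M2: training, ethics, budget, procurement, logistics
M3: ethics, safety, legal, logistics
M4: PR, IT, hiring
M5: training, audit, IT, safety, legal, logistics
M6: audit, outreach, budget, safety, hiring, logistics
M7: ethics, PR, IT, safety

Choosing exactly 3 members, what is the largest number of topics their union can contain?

12

Choosing M1, M5, M6 covers {training, audit, outreach, ethics, budget, PR, procurement, IT, safety, hiring, legal, logistics} — 12 topics.
That is all 12 topics.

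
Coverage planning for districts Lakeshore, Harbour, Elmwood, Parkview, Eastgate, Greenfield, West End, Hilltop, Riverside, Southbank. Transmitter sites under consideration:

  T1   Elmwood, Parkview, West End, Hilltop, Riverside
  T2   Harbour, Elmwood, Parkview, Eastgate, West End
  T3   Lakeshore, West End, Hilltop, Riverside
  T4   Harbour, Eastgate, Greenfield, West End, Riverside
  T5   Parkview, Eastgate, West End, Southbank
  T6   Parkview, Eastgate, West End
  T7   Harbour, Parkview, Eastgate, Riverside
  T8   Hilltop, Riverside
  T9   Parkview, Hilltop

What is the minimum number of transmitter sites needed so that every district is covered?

4

T1, T3, T4, T5 together cover {Lakeshore, Harbour, Elmwood, Parkview, Eastgate, Greenfield, West End, Hilltop, Riverside, Southbank} — every district.
No 3 of the 9 transmitter sites cover everything (all 84 triples fall short), so 4 is minimum.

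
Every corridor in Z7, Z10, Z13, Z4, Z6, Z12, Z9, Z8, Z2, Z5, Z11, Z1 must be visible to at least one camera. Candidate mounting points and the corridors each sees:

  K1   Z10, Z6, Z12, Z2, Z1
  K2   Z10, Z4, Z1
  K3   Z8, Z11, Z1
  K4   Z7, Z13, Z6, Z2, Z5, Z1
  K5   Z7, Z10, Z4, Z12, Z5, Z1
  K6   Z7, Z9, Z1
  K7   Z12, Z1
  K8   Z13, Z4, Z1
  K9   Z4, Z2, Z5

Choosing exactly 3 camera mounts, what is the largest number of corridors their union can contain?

11

Choosing K3, K4, K5 covers {Z7, Z10, Z13, Z4, Z6, Z12, Z8, Z2, Z5, Z11, Z1} — 11 corridors.
No choice of 3 camera mounts does better; here Z9 is left uncovered.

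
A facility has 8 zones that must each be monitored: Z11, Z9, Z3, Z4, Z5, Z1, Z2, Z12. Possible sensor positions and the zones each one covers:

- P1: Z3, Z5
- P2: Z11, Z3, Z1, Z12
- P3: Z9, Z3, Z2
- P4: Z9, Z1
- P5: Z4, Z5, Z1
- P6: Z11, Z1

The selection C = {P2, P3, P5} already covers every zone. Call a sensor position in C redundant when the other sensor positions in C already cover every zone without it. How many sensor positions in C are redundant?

0

Drop P2: Z11, Z12 uncovered — not redundant.
Drop P3: Z9, Z2 uncovered — not redundant.
Drop P5: Z4, Z5 uncovered — not redundant.
None of the sensor positions in C is redundant.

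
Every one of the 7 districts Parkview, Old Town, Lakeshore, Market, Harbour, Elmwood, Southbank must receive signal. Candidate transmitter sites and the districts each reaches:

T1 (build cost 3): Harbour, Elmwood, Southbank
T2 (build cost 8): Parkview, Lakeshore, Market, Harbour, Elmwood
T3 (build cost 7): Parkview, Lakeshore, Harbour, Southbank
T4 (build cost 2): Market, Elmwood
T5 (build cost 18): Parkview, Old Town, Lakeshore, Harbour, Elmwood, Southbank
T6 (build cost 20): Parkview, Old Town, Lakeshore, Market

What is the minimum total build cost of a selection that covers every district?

T4, T5 cover every district at build cost 2 + 18 = 20.
Any cover uses at least 2 transmitter sites; among all covering selections none totals below 20.

20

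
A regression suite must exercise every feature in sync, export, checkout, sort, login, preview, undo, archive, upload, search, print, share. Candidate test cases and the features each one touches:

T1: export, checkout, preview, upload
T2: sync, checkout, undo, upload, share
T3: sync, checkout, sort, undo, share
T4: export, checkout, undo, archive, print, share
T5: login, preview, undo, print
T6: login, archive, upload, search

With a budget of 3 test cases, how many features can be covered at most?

Choosing T1, T3, T6 covers {sync, export, checkout, sort, login, preview, undo, archive, upload, search, share} — 11 features.
No choice of 3 test cases does better; here print is left uncovered.

11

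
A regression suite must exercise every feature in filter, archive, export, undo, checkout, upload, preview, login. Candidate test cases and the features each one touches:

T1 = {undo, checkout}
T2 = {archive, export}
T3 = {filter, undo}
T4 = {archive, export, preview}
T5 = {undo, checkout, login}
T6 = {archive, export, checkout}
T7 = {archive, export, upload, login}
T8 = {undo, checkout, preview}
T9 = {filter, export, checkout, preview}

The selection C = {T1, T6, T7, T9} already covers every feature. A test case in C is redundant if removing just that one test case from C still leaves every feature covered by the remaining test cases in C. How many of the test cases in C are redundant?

Drop T1: undo uncovered — not redundant.
Drop T6: the rest still cover every feature — redundant.
Drop T7: upload, login uncovered — not redundant.
Drop T9: filter, preview uncovered — not redundant.
1 redundant: T6.

1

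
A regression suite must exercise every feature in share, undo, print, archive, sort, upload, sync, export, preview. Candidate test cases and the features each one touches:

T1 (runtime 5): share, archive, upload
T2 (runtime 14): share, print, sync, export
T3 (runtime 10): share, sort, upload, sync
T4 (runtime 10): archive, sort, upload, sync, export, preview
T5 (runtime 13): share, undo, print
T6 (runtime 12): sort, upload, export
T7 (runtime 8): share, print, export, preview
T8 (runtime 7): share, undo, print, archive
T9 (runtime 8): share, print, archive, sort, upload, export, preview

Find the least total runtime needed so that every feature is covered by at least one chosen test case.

T4, T8 cover every feature at runtime 10 + 7 = 17.
Any cover uses at least 2 test cases; among all covering selections none totals below 17.

17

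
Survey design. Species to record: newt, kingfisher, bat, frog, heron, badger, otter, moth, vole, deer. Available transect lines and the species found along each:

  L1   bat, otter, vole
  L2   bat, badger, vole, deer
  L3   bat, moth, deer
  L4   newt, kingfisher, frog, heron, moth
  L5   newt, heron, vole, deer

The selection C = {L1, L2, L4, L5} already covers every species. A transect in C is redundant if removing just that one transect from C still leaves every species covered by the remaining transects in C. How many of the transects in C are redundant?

Drop L1: otter uncovered — not redundant.
Drop L2: badger uncovered — not redundant.
Drop L4: kingfisher, frog, moth uncovered — not redundant.
Drop L5: the rest still cover every species — redundant.
1 redundant: L5.

1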